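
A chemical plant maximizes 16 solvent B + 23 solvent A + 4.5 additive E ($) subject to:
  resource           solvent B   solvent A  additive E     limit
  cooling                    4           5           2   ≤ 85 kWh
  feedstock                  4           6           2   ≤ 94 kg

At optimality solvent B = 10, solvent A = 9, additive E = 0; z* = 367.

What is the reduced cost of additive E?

-3.5

Both cooling and feedstock are binding at x*.
The binding rows give the dual system: 4·y_cooling + 4·y_feedstock = 16 and 5·y_cooling + 6·y_feedstock = 23.
This yields shadow prices y_cooling = 1, y_feedstock = 3.
Reduced cost of additive E: c₃ − yᵀa₃ = 4.5 − (1·2 + 3·2) = 4.5 − 8 = -3.5.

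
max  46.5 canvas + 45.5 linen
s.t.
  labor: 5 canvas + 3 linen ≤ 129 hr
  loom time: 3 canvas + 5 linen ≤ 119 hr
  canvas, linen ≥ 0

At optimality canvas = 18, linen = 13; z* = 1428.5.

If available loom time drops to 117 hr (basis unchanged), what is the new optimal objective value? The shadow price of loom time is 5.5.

1417.5

Δb = -2, so new z* = 1428.5 + (5.5)·(-2) = 1428.5 − 11 = 1417.5.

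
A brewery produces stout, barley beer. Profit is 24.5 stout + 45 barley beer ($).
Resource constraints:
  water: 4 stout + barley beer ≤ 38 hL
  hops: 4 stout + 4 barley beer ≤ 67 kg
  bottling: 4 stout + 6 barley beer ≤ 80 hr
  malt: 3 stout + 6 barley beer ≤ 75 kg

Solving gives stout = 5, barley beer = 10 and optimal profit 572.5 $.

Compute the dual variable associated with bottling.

At the optimum: water uses 30 of 38 (slack = 8); hops uses 60 of 67 (slack = 7); bottling uses 80 of 80 (binding); malt uses 75 of 75 (binding).
Slack constraints have shadow price 0 (complementary slackness).
From A_Bᵀ y = c: 4·y_bottling + 3·y_malt = 24.5; 6·y_bottling + 6·y_malt = 45.
→ y_bottling = 2 and y_malt = 5.5.
Shadow price of bottling = 2.

2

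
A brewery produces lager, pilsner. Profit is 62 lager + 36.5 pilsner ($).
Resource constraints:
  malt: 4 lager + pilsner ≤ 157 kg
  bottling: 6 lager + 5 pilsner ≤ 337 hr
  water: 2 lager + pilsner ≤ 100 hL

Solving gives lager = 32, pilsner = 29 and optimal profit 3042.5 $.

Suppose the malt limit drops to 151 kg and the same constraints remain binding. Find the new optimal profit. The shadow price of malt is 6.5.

3003.5

Δb = -6, so new z* = 3042.5 + (6.5)·(-6) = 3042.5 − 39 = 3003.5.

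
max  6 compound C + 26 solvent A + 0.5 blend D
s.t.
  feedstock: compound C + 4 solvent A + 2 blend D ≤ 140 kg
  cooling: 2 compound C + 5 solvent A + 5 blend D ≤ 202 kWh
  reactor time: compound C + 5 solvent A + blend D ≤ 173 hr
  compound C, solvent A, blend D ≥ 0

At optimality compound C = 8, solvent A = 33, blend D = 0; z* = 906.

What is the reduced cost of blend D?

Check each constraint at x*: feedstock 140/140 (tight); cooling 181/202 (slack 21); reactor time 173/173 (tight).
Slack constraints have shadow price 0 (complementary slackness).
The binding rows give the dual system: 1·y_feedstock + 1·y_reactor time = 6 and 4·y_feedstock + 5·y_reactor time = 26.
→ y_feedstock = 4 and y_reactor time = 2.
Reduced cost of blend D: c₃ − yᵀa₃ = 0.5 − (4·2 + 2·1) = 0.5 − 10 = -9.5.

-9.5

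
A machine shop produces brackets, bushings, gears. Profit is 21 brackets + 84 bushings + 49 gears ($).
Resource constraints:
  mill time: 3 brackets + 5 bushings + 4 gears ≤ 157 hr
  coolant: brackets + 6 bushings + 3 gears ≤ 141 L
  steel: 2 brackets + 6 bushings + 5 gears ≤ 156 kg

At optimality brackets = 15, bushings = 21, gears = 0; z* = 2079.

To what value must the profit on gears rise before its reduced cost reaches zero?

56

Check each constraint at x*: mill time 150/157 (slack 7); coolant 141/141 (tight); steel 156/156 (tight).
Slack constraints have shadow price 0 (complementary slackness).
Dual feasibility on the basic columns requires 1·y_coolant + 2·y_steel = 21, 6·y_coolant + 6·y_steel = 84.
This yields shadow prices y_coolant = 7, y_steel = 7.
gears enters the basis when its profit ≥ yᵀa₃ = 7·3 + 7·5 = 56.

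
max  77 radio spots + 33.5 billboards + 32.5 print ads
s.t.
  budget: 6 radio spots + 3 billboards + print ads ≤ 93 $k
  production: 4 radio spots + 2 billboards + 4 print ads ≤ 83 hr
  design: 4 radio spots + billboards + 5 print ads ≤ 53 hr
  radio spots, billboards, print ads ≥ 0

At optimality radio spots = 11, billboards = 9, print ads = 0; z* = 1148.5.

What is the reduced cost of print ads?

At the optimum: budget uses 93 of 93 (binding); production uses 62 of 83 (slack = 21); design uses 53 of 53 (binding).
By complementary slackness, y = 0 for the non-binding constraint.
From A_Bᵀ y = c: 6·y_budget + 4·y_design = 77; 3·y_budget + 1·y_design = 33.5.
→ y_budget = 9.5 and y_design = 5.
Reduced cost of print ads: c₃ − yᵀa₃ = 32.5 − (9.5·1 + 5·5) = 32.5 − 34.5 = -2.

-2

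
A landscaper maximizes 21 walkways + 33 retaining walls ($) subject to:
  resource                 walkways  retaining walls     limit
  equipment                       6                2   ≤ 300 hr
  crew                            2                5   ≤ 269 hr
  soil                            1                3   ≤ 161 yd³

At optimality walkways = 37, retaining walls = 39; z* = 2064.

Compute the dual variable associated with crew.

6

Binding: equipment and crew. Non-binding: soil (7 unused).
Since soil is not tight, its dual is 0.
Dual feasibility on the basic columns requires 6·y_equipment + 2·y_crew = 21, 2·y_equipment + 5·y_crew = 33.
→ y_equipment = 1.5 and y_crew = 6.
Shadow price of crew = 6.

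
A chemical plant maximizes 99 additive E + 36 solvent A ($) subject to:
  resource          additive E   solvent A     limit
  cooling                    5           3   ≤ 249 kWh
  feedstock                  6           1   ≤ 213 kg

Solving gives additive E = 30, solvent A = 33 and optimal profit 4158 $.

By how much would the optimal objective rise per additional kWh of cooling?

9

Check each constraint at x*: cooling 249/249 (tight); feedstock 213/213 (tight).
From A_Bᵀ y = c: 5·y_cooling + 6·y_feedstock = 99; 3·y_cooling + 1·y_feedstock = 36.
This yields shadow prices y_cooling = 9, y_feedstock = 9.
Shadow price of cooling = 9.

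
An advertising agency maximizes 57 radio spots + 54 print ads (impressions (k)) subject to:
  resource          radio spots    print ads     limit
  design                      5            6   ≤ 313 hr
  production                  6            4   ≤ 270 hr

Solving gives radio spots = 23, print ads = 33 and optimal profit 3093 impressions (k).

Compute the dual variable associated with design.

6

At the optimum: design uses 313 of 313 (binding); production uses 270 of 270 (binding).
Dual feasibility on the basic columns requires 5·y_design + 6·y_production = 57, 6·y_design + 4·y_production = 54.
Solving: y_design = 6, y_production = 4.5.
Shadow price of design = 6.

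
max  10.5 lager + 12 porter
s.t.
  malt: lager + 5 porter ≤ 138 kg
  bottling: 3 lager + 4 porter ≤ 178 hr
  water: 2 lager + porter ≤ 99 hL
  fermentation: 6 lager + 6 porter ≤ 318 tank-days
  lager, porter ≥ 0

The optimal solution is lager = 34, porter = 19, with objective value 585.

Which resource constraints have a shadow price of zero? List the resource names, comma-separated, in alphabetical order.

malt, water

malt: 129/138 (slack 9)
bottling: 178/178 (binding)
water: 87/99 (slack 12)
fermentation: 318/318 (binding)
By complementary slackness, a constraint with positive slack has shadow price 0 → malt, water.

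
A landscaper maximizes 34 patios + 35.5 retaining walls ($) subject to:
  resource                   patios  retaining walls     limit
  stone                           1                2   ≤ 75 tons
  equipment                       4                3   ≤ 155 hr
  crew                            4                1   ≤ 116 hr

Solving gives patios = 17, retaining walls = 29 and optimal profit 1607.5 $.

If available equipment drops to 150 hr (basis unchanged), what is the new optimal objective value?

Binding: stone and equipment. Non-binding: crew (19 unused).
Slack constraints have shadow price 0 (complementary slackness).
The binding rows give the dual system: 1·y_stone + 4·y_equipment = 34 and 2·y_stone + 3·y_equipment = 35.5.
This yields shadow prices y_stone = 8, y_equipment = 6.5.
Δz = y_equipment·Δb = 6.5 × (-5) = -32.5, so new z* = 1607.5 − 32.5 = 1575.

1575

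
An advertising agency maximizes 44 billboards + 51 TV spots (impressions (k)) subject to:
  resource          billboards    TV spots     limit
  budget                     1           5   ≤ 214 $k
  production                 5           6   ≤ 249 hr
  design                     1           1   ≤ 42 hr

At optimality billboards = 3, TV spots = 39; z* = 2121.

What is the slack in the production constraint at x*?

production used = 5·3 + 6·39 = 249; slack = 249 − 249 = 0.

0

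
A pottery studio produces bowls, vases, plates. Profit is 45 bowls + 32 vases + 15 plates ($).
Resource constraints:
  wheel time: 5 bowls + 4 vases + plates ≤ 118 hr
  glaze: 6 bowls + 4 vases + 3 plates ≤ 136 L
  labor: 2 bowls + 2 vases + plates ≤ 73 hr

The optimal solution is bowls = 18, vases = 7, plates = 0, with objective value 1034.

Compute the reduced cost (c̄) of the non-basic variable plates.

-3

Binding: wheel time and glaze. Non-binding: labor (23 unused).
Since labor is not tight, its dual is 0.
The binding rows give the dual system: 5·y_wheel time + 6·y_glaze = 45 and 4·y_wheel time + 4·y_glaze = 32.
This yields shadow prices y_wheel time = 3, y_glaze = 5.
Reduced cost of plates: c₃ − yᵀa₃ = 15 − (3·1 + 5·3) = 15 − 18 = -3.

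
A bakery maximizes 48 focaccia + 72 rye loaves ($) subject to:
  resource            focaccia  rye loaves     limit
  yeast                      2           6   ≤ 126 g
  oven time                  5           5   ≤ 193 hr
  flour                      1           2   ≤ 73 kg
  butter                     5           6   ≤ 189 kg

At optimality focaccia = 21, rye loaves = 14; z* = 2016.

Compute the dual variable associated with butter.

8

Binding: yeast and butter. Non-binding: oven time (18 unused), flour (24 unused).
Slack constraints have shadow price 0 (complementary slackness).
The binding rows give the dual system: 2·y_yeast + 5·y_butter = 48 and 6·y_yeast + 6·y_butter = 72.
→ y_yeast = 4 and y_butter = 8.
Shadow price of butter = 8.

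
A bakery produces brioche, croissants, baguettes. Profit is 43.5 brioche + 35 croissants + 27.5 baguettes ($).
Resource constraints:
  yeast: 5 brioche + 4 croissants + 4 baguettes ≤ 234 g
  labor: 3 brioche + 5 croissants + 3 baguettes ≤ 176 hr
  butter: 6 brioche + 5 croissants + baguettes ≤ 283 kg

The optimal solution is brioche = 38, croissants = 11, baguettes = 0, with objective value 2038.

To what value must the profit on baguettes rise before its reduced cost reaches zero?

Check each constraint at x*: yeast 234/234 (tight); labor 169/176 (slack 7); butter 283/283 (tight).
By complementary slackness, y = 0 for the non-binding constraint.
Dual feasibility on the basic columns requires 5·y_yeast + 6·y_butter = 43.5, 4·y_yeast + 5·y_butter = 35.
This yields shadow prices y_yeast = 7.5, y_butter = 1.
baguettes enters the basis when its profit ≥ yᵀa₃ = 7.5·4 + 1·1 = 31.

31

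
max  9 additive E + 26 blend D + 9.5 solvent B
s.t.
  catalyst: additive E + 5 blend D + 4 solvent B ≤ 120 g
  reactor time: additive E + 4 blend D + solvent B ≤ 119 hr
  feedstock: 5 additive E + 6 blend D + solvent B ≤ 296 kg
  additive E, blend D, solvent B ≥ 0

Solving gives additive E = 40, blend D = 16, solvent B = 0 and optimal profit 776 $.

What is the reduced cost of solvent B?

-7.5

Check each constraint at x*: catalyst 120/120 (tight); reactor time 104/119 (slack 15); feedstock 296/296 (tight).
Since reactor time is not tight, its dual is 0.
Dual feasibility on the basic columns requires 1·y_catalyst + 5·y_feedstock = 9, 5·y_catalyst + 6·y_feedstock = 26.
This yields shadow prices y_catalyst = 4, y_feedstock = 1.
Reduced cost of solvent B: c₃ − yᵀa₃ = 9.5 − (4·4 + 1·1) = 9.5 − 17 = -7.5.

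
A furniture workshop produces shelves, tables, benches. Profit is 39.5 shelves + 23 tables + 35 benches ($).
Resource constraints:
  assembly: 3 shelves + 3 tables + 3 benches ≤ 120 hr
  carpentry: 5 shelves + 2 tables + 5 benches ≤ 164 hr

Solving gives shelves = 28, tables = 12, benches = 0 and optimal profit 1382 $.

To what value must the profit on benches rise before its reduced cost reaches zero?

39.5

Both assembly and carpentry are binding at x*.
From A_Bᵀ y = c: 3·y_assembly + 5·y_carpentry = 39.5; 3·y_assembly + 2·y_carpentry = 23.
Solving: y_assembly = 4, y_carpentry = 5.5.
benches enters the basis when its profit ≥ yᵀa₃ = 4·3 + 5.5·5 = 39.5.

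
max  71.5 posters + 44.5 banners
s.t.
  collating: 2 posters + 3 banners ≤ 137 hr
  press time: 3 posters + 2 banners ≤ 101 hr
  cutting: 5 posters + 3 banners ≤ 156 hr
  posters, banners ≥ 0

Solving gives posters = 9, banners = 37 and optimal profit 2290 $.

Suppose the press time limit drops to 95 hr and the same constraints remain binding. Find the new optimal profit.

At the optimum: collating uses 129 of 137 (slack = 8); press time uses 101 of 101 (binding); cutting uses 156 of 156 (binding).
Slack constraints have shadow price 0 (complementary slackness).
From A_Bᵀ y = c: 3·y_press time + 5·y_cutting = 71.5; 2·y_press time + 3·y_cutting = 44.5.
Solving: y_press time = 8, y_cutting = 9.5.
Δz = y_press time·Δb = 8 × (-6) = -48, so new z* = 2290 − 48 = 2242.

2242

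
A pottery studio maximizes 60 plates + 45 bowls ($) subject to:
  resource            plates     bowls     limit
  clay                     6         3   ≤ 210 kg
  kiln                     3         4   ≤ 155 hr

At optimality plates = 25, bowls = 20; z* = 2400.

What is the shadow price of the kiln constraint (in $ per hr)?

6

Both clay and kiln are binding at x*.
The binding rows give the dual system: 6·y_clay + 3·y_kiln = 60 and 3·y_clay + 4·y_kiln = 45.
Solving: y_clay = 7, y_kiln = 6.
Shadow price of kiln = 6.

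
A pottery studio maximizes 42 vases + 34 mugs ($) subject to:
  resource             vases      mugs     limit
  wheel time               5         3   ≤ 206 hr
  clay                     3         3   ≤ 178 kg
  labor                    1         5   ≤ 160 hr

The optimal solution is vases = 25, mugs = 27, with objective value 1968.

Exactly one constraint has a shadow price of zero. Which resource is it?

wheel time: 206/206 (binding)
clay: 156/178 (slack 22)
labor: 160/160 (binding)
By complementary slackness, a constraint with positive slack has shadow price 0 → clay.

clay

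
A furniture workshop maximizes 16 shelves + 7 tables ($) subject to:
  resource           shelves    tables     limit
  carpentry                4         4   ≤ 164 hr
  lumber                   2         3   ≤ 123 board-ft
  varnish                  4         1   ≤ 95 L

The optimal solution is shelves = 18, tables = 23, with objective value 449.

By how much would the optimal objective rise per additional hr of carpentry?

Binding: carpentry and varnish. Non-binding: lumber (18 unused).
Slack constraints have shadow price 0 (complementary slackness).
Dual feasibility on the basic columns requires 4·y_carpentry + 4·y_varnish = 16, 4·y_carpentry + 1·y_varnish = 7.
This yields shadow prices y_carpentry = 1, y_varnish = 3.
Shadow price of carpentry = 1.

1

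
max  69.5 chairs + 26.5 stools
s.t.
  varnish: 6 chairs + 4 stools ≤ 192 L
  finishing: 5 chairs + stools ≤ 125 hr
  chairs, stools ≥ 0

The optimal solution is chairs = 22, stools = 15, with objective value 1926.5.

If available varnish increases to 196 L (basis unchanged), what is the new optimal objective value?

1944.5

Check each constraint at x*: varnish 192/192 (tight); finishing 125/125 (tight).
The binding rows give the dual system: 6·y_varnish + 5·y_finishing = 69.5 and 4·y_varnish + 1·y_finishing = 26.5.
Solving: y_varnish = 4.5, y_finishing = 8.5.
Δz = y_varnish·Δb = 4.5 × (4) = 18, so new z* = 1926.5 + 18 = 1944.5.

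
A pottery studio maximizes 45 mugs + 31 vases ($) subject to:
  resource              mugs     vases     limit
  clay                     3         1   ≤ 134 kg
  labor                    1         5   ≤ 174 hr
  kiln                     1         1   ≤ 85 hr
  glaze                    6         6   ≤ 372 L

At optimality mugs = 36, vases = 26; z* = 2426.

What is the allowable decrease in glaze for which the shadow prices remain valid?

104

Binding constraints: clay, glaze. The basis is B = [[3,1],[6,6]] with det 12.
Per unit decrease in glaze, x* moves by d = (0.0833, -0.25).
The basis stays optimal until vases reaches 0; allowable decrease = 104 L.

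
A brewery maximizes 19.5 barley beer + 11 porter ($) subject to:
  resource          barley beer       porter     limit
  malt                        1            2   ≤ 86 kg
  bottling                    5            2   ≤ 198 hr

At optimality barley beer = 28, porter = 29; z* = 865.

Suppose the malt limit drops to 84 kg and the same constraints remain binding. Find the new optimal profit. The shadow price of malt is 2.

Δb = -2, so new z* = 865 + (2)·(-2) = 865 − 4 = 861.

861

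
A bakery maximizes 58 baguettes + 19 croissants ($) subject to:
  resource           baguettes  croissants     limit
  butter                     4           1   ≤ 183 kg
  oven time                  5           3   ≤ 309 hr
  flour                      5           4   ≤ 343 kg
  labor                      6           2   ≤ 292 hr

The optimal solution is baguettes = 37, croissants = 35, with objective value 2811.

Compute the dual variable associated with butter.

Check each constraint at x*: butter 183/183 (tight); oven time 290/309 (slack 19); flour 325/343 (slack 18); labor 292/292 (tight).
Slack constraints have shadow price 0 (complementary slackness).
The binding rows give the dual system: 4·y_butter + 6·y_labor = 58 and 1·y_butter + 2·y_labor = 19.
This yields shadow prices y_butter = 1, y_labor = 9.
Shadow price of butter = 1.

1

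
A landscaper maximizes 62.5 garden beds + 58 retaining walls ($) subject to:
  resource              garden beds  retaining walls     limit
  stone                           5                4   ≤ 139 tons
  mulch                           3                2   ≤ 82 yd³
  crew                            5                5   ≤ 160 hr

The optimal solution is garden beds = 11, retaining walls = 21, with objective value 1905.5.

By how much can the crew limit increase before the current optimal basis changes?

Binding constraints: stone, crew. The basis is B = [[5,4],[5,5]] with det 5.
Per unit increase in crew, x* moves by d = (-0.8, 1).
The basis stays optimal until garden beds reaches 0; allowable increase = 13.75 hr.

13.75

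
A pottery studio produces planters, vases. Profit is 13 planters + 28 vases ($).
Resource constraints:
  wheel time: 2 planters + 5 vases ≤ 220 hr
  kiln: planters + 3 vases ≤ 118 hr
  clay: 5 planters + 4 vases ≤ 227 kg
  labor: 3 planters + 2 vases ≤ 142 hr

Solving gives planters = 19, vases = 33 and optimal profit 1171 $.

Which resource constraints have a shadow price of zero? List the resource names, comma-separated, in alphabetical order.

wheel time: 203/220 (slack 17)
kiln: 118/118 (binding)
clay: 227/227 (binding)
labor: 123/142 (slack 19)
By complementary slackness, a constraint with positive slack has shadow price 0 → labor, wheel time.

labor, wheel time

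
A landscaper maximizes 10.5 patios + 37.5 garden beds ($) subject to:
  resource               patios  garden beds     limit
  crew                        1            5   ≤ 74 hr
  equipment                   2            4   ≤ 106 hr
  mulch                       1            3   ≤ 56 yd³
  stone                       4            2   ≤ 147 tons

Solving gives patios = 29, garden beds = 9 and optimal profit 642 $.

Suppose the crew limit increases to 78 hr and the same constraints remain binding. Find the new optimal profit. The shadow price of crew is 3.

Δb = 4, so new z* = 642 + (3)·(4) = 642 + 12 = 654.

654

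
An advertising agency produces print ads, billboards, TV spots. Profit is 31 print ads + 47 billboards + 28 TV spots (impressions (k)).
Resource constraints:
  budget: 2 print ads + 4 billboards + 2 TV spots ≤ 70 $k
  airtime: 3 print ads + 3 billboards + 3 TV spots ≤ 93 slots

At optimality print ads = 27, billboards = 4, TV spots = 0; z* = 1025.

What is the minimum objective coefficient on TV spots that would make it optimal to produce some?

Both budget and airtime are binding at x*.
Dual feasibility on the basic columns requires 2·y_budget + 3·y_airtime = 31, 4·y_budget + 3·y_airtime = 47.
This yields shadow prices y_budget = 8, y_airtime = 5.
TV spots enters the basis when its profit ≥ yᵀa₃ = 8·2 + 5·3 = 31.

31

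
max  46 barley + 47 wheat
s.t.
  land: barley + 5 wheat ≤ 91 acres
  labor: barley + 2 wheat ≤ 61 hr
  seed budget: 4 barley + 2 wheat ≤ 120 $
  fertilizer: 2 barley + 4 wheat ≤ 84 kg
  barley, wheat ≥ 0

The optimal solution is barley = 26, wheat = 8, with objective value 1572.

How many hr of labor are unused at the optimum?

19

labor used = 1·26 + 2·8 = 42; slack = 61 − 42 = 19.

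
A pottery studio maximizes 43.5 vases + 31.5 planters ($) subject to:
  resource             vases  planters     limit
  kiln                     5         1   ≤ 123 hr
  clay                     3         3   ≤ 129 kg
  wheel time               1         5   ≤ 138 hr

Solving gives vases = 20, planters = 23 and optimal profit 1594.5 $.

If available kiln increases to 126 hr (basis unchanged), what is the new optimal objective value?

1603.5

Binding: kiln and clay. Non-binding: wheel time (3 unused).
By complementary slackness, y = 0 for the non-binding constraint.
The binding rows give the dual system: 5·y_kiln + 3·y_clay = 43.5 and 1·y_kiln + 3·y_clay = 31.5.
Solving: y_kiln = 3, y_clay = 9.5.
Δz = y_kiln·Δb = 3 × (3) = 9, so new z* = 1594.5 + 9 = 1603.5.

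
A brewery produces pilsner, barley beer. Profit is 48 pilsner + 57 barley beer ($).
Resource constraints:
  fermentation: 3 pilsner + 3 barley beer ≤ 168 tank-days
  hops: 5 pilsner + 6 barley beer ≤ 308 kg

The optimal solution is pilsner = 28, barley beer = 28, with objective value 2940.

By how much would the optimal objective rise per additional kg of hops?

Both fermentation and hops are binding at x*.
From A_Bᵀ y = c: 3·y_fermentation + 5·y_hops = 48; 3·y_fermentation + 6·y_hops = 57.
Solving: y_fermentation = 1, y_hops = 9.
Shadow price of hops = 9.

9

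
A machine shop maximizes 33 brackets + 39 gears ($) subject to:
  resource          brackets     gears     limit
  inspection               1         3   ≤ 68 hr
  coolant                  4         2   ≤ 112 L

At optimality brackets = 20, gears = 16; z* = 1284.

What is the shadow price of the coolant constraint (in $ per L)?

6

Check each constraint at x*: inspection 68/68 (tight); coolant 112/112 (tight).
Dual feasibility on the basic columns requires 1·y_inspection + 4·y_coolant = 33, 3·y_inspection + 2·y_coolant = 39.
→ y_inspection = 9 and y_coolant = 6.
Shadow price of coolant = 6.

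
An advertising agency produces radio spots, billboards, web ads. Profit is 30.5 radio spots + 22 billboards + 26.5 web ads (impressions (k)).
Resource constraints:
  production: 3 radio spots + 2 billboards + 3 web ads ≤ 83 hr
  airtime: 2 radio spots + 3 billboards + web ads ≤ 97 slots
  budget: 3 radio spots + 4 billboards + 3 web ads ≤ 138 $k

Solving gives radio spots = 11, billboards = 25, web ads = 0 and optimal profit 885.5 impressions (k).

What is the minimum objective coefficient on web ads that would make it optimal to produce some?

Check each constraint at x*: production 83/83 (tight); airtime 97/97 (tight); budget 133/138 (slack 5).
Slack constraints have shadow price 0 (complementary slackness).
From A_Bᵀ y = c: 3·y_production + 2·y_airtime = 30.5; 2·y_production + 3·y_airtime = 22.
This yields shadow prices y_production = 9.5, y_airtime = 1.
web ads enters the basis when its profit ≥ yᵀa₃ = 9.5·3 + 1·1 = 29.5.

29.5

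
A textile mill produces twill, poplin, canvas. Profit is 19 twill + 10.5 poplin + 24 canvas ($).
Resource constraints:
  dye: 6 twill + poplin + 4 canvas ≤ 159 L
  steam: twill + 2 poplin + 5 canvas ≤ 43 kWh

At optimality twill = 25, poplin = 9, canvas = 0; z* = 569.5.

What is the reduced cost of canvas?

At the optimum: dye uses 159 of 159 (binding); steam uses 43 of 43 (binding).
The binding rows give the dual system: 6·y_dye + 1·y_steam = 19 and 1·y_dye + 2·y_steam = 10.5.
Solving: y_dye = 2.5, y_steam = 4.
Reduced cost of canvas: c₃ − yᵀa₃ = 24 − (2.5·4 + 4·5) = 24 − 30 = -6.

-6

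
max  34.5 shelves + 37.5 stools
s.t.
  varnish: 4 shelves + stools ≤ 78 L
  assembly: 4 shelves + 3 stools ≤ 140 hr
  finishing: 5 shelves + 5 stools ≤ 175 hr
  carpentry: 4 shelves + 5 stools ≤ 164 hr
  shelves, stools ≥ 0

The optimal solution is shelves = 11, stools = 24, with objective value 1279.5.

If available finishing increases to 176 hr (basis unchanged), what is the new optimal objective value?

1284

Binding: finishing and carpentry. Non-binding: varnish (10 unused), assembly (24 unused).
Since varnish, assembly are not tight, their duals are 0.
Dual feasibility on the basic columns requires 5·y_finishing + 4·y_carpentry = 34.5, 5·y_finishing + 5·y_carpentry = 37.5.
Solving: y_finishing = 4.5, y_carpentry = 3.
Δz = y_finishing·Δb = 4.5 × (1) = 4.5, so new z* = 1279.5 + 4.5 = 1284.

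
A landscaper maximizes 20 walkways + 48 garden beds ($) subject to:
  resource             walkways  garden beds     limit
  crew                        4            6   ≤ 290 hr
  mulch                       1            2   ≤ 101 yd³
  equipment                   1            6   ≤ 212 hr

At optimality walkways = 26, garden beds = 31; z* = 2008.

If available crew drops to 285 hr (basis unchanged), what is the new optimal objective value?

1988

Binding: crew and equipment. Non-binding: mulch (13 unused).
By complementary slackness, y = 0 for the non-binding constraint.
Dual feasibility on the basic columns requires 4·y_crew + 1·y_equipment = 20, 6·y_crew + 6·y_equipment = 48.
This yields shadow prices y_crew = 4, y_equipment = 4.
Δz = y_crew·Δb = 4 × (-5) = -20, so new z* = 2008 − 20 = 1988.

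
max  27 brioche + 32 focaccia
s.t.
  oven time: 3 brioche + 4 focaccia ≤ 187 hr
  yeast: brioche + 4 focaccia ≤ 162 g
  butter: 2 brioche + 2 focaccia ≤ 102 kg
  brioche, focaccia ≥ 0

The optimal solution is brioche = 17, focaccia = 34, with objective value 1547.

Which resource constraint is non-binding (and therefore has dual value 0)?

oven time: 187/187 (binding)
yeast: 153/162 (slack 9)
butter: 102/102 (binding)
By complementary slackness, a constraint with positive slack has shadow price 0 → yeast.

yeast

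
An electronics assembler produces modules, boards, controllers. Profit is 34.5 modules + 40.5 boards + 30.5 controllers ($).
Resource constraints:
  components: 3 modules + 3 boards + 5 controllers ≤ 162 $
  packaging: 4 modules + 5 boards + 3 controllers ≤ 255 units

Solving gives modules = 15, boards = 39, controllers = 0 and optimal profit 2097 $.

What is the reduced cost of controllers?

-5

Check each constraint at x*: components 162/162 (tight); packaging 255/255 (tight).
From A_Bᵀ y = c: 3·y_components + 4·y_packaging = 34.5; 3·y_components + 5·y_packaging = 40.5.
This yields shadow prices y_components = 3.5, y_packaging = 6.
Reduced cost of controllers: c₃ − yᵀa₃ = 30.5 − (3.5·5 + 6·3) = 30.5 − 35.5 = -5.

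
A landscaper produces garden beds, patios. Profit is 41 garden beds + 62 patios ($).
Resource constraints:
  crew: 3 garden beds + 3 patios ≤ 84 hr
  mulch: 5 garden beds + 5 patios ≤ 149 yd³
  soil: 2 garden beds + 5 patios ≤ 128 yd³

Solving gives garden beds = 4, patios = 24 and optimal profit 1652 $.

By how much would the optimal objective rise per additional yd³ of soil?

At the optimum: crew uses 84 of 84 (binding); mulch uses 140 of 149 (slack = 9); soil uses 128 of 128 (binding).
Since mulch is not tight, its dual is 0.
The binding rows give the dual system: 3·y_crew + 2·y_soil = 41 and 3·y_crew + 5·y_soil = 62.
→ y_crew = 9 and y_soil = 7.
Shadow price of soil = 7.

7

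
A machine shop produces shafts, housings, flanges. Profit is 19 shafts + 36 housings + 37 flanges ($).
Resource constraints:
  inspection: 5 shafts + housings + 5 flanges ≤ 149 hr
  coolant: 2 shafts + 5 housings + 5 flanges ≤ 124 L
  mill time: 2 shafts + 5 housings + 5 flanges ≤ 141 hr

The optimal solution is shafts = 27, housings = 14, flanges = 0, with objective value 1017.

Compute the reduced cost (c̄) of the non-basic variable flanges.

-3

Binding: inspection and coolant. Non-binding: mill time (17 unused).
By complementary slackness, y = 0 for the non-binding constraint.
From A_Bᵀ y = c: 5·y_inspection + 2·y_coolant = 19; 1·y_inspection + 5·y_coolant = 36.
This yields shadow prices y_inspection = 1, y_coolant = 7.
Reduced cost of flanges: c₃ − yᵀa₃ = 37 − (1·5 + 7·5) = 37 − 40 = -3.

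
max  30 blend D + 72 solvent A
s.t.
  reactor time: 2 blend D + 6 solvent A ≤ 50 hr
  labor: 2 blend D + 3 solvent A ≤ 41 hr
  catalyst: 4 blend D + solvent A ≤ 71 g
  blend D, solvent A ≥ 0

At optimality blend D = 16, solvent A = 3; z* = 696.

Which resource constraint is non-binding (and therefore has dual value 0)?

reactor time: 50/50 (binding)
labor: 41/41 (binding)
catalyst: 67/71 (slack 4)
By complementary slackness, a constraint with positive slack has shadow price 0 → catalyst.

catalyst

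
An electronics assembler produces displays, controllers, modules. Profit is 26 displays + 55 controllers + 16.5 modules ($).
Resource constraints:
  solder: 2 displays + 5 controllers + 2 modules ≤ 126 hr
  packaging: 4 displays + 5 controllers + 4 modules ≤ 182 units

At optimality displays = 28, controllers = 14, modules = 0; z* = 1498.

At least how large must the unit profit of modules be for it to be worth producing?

Both solder and packaging are binding at x*.
The binding rows give the dual system: 2·y_solder + 4·y_packaging = 26 and 5·y_solder + 5·y_packaging = 55.
Solving: y_solder = 9, y_packaging = 2.
modules enters the basis when its profit ≥ yᵀa₃ = 9·2 + 2·4 = 26.

26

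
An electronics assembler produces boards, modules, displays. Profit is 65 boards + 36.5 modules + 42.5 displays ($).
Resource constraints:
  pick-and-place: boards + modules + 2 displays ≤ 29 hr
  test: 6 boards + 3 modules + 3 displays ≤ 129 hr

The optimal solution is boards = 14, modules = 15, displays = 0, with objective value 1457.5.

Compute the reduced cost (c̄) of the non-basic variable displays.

Check each constraint at x*: pick-and-place 29/29 (tight); test 129/129 (tight).
The binding rows give the dual system: 1·y_pick-and-place + 6·y_test = 65 and 1·y_pick-and-place + 3·y_test = 36.5.
Solving: y_pick-and-place = 8, y_test = 9.5.
Reduced cost of displays: c₃ − yᵀa₃ = 42.5 − (8·2 + 9.5·3) = 42.5 − 44.5 = -2.

-2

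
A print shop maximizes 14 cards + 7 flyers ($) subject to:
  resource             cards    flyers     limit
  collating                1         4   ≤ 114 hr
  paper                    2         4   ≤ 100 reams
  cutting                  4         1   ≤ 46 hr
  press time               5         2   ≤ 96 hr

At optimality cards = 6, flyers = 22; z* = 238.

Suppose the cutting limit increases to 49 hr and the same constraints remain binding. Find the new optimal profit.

247

Check each constraint at x*: collating 94/114 (slack 20); paper 100/100 (tight); cutting 46/46 (tight); press time 74/96 (slack 22).
By complementary slackness, y = 0 for the non-binding constraints.
Dual feasibility on the basic columns requires 2·y_paper + 4·y_cutting = 14, 4·y_paper + 1·y_cutting = 7.
Solving: y_paper = 1, y_cutting = 3.
Δz = y_cutting·Δb = 3 × (3) = 9, so new z* = 238 + 9 = 247.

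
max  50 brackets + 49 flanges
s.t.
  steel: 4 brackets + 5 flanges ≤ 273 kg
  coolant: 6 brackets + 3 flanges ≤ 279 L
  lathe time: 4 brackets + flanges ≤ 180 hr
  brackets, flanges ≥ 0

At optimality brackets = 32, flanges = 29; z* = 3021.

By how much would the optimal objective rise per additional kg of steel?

8

Check each constraint at x*: steel 273/273 (tight); coolant 279/279 (tight); lathe time 157/180 (slack 23).
Slack constraints have shadow price 0 (complementary slackness).
From A_Bᵀ y = c: 4·y_steel + 6·y_coolant = 50; 5·y_steel + 3·y_coolant = 49.
→ y_steel = 8 and y_coolant = 3.
Shadow price of steel = 8.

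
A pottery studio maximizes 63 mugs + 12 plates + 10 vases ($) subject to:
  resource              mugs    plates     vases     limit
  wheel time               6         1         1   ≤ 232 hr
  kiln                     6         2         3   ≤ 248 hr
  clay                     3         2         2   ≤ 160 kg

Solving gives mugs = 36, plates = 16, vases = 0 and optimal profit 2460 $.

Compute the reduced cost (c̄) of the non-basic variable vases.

-3.5

At the optimum: wheel time uses 232 of 232 (binding); kiln uses 248 of 248 (binding); clay uses 140 of 160 (slack = 20).
Since clay is not tight, its dual is 0.
From A_Bᵀ y = c: 6·y_wheel time + 6·y_kiln = 63; 1·y_wheel time + 2·y_kiln = 12.
Solving: y_wheel time = 9, y_kiln = 1.5.
Reduced cost of vases: c₃ − yᵀa₃ = 10 − (9·1 + 1.5·3) = 10 − 13.5 = -3.5.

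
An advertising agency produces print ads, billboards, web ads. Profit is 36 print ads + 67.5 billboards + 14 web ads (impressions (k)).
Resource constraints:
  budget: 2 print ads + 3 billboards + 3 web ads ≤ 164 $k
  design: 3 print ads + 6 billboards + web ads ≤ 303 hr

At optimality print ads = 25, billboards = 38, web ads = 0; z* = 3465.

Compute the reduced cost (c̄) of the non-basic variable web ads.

-8.5

At the optimum: budget uses 164 of 164 (binding); design uses 303 of 303 (binding).
The binding rows give the dual system: 2·y_budget + 3·y_design = 36 and 3·y_budget + 6·y_design = 67.5.
→ y_budget = 4.5 and y_design = 9.
Reduced cost of web ads: c₃ − yᵀa₃ = 14 − (4.5·3 + 9·1) = 14 − 22.5 = -8.5.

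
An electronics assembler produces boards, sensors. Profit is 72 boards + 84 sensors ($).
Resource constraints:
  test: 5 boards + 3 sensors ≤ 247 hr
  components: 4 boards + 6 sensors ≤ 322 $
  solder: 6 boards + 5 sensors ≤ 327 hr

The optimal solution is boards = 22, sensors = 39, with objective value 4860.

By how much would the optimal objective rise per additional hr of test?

Binding: components and solder. Non-binding: test (20 unused).
By complementary slackness, y = 0 for the non-binding constraint.
From A_Bᵀ y = c: 4·y_components + 6·y_solder = 72; 6·y_components + 5·y_solder = 84.
Solving: y_components = 9, y_solder = 6.
Shadow price of test = 0.

0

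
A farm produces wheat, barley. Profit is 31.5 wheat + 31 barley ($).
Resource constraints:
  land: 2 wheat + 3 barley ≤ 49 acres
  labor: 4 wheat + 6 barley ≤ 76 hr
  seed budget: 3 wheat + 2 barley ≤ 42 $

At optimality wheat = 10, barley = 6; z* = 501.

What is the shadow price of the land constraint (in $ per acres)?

0

Binding: labor and seed budget. Non-binding: land (11 unused).
Since land is not tight, its dual is 0.
Dual feasibility on the basic columns requires 4·y_labor + 3·y_seed budget = 31.5, 6·y_labor + 2·y_seed budget = 31.
Solving: y_labor = 3, y_seed budget = 6.5.
Shadow price of land = 0.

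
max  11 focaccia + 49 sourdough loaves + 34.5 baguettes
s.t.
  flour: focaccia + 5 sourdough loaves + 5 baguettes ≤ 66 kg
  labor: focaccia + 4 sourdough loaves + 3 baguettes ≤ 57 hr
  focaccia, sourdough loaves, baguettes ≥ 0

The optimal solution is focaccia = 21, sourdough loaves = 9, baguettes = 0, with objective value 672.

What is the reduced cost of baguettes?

At the optimum: flour uses 66 of 66 (binding); labor uses 57 of 57 (binding).
The binding rows give the dual system: 1·y_flour + 1·y_labor = 11 and 5·y_flour + 4·y_labor = 49.
This yields shadow prices y_flour = 5, y_labor = 6.
Reduced cost of baguettes: c₃ − yᵀa₃ = 34.5 − (5·5 + 6·3) = 34.5 − 43 = -8.5.

-8.5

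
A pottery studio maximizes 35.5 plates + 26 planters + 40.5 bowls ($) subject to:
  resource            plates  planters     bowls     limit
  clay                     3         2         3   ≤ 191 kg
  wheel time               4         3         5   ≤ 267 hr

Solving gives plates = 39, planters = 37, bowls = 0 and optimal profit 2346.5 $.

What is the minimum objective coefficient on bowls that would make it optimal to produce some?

42.5

At the optimum: clay uses 191 of 191 (binding); wheel time uses 267 of 267 (binding).
The binding rows give the dual system: 3·y_clay + 4·y_wheel time = 35.5 and 2·y_clay + 3·y_wheel time = 26.
Solving: y_clay = 2.5, y_wheel time = 7.
bowls enters the basis when its profit ≥ yᵀa₃ = 2.5·3 + 7·5 = 42.5.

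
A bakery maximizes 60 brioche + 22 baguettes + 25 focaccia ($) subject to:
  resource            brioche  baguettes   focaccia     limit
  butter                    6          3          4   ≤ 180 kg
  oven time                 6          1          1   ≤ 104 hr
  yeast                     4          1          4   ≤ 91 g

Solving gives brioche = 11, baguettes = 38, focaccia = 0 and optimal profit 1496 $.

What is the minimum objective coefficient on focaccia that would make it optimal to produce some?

28

Binding: butter and oven time. Non-binding: yeast (9 unused).
By complementary slackness, y = 0 for the non-binding constraint.
The binding rows give the dual system: 6·y_butter + 6·y_oven time = 60 and 3·y_butter + 1·y_oven time = 22.
This yields shadow prices y_butter = 6, y_oven time = 4.
focaccia enters the basis when its profit ≥ yᵀa₃ = 6·4 + 4·1 = 28.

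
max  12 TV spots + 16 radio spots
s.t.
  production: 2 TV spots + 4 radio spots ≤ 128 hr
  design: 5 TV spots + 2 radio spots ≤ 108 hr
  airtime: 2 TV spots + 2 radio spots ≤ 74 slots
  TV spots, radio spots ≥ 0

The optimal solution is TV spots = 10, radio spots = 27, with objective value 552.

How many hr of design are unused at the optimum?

design used = 5·10 + 2·27 = 104; slack = 108 − 104 = 4.

4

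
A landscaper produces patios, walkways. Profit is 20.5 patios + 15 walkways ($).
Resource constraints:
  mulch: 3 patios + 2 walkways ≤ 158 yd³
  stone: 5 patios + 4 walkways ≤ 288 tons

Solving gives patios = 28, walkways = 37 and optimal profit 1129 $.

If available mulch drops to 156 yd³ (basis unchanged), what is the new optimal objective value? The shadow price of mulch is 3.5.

1122

Δb = -2, so new z* = 1129 + (3.5)·(-2) = 1129 − 7 = 1122.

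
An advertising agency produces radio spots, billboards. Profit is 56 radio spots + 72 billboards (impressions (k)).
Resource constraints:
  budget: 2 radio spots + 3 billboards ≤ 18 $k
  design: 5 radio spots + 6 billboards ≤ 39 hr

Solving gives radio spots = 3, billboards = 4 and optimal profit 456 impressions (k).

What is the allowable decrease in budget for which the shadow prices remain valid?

Binding constraints: budget, design. The basis is B = [[2,3],[5,6]] with det -3.
Per unit decrease in budget, x* moves by d = (2, -1.6667).
The basis stays optimal until billboards reaches 0; allowable decrease = 2.4 $k.

2.4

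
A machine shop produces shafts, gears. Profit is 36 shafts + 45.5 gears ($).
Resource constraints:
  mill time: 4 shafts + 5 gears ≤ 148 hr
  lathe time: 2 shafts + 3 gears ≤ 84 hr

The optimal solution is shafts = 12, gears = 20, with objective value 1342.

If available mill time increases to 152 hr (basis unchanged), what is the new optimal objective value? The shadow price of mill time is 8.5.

1376

Δb = 4, so new z* = 1342 + (8.5)·(4) = 1342 + 34 = 1376.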